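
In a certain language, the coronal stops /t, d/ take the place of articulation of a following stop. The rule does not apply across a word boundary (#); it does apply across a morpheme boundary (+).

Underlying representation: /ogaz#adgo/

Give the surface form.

/d/ before /g/ (velar) → [g]

[ogaz#aggo]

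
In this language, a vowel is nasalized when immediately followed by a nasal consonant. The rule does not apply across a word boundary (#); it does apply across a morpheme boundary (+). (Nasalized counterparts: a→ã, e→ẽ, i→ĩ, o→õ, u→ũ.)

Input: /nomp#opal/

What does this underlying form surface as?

/o/ before nasal /m/ → [õ]

[nõmp#opal]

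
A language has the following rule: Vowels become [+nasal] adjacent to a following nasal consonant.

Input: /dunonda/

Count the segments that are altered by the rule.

/u/ before nasal /n/ → [ũ]
/o/ before nasal /n/ → [õ]
2 segments change.

2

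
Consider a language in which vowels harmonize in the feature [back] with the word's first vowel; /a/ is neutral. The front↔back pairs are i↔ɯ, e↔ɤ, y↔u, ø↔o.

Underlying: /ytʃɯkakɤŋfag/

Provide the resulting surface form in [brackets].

[ytʃikakeŋfag]

/ɯ/ harmonizes with /y/ ([-back]) → [i]
/ɤ/ harmonizes with /y/ ([-back]) → [e]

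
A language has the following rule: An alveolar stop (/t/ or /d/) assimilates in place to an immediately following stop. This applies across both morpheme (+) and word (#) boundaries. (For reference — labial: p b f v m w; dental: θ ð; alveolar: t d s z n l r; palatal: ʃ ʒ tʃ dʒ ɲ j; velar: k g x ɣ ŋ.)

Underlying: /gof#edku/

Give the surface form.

[gof#egku]

/d/ before /k/ (velar) → [g]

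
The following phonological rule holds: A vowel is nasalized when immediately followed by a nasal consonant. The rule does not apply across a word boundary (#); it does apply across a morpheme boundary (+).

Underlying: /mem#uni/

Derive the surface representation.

[mẽm#ũni]

/e/ before nasal /m/ → [ẽ]
/u/ before nasal /n/ → [ũ]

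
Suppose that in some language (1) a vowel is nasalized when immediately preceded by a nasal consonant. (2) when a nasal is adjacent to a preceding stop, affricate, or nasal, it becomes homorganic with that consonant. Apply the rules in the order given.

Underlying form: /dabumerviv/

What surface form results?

[dabumẽrviv]

Rule 1: /e/ after nasal /m/ → [ẽ]
After rule 1: dabumẽrviv
Rule 2: no segment meets the rule's conditions; no change.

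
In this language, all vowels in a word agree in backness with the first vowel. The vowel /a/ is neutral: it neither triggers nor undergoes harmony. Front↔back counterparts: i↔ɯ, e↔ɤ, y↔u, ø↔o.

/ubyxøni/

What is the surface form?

/y/ harmonizes with /u/ ([+back]) → [u]
/ø/ harmonizes with /u/ ([+back]) → [o]
/i/ harmonizes with /u/ ([+back]) → [ɯ]

[ubuxonɯ]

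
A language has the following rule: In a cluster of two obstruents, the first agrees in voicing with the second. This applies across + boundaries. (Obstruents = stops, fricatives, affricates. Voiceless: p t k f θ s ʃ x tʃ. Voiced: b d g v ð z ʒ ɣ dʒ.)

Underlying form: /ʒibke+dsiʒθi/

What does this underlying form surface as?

/b/ before /k/ (voiceless) → [p]
/d/ before /s/ (voiceless) → [t]
/ʒ/ before /θ/ (voiceless) → [ʃ]

[ʒipke+tsiʃθi]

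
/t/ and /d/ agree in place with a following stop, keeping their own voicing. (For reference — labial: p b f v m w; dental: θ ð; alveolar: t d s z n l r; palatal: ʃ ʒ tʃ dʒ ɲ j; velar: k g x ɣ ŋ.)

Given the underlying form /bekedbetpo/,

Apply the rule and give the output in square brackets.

[bekebbeppo]

/d/ before /b/ (labial) → [b]
/t/ before /p/ (labial) → [p]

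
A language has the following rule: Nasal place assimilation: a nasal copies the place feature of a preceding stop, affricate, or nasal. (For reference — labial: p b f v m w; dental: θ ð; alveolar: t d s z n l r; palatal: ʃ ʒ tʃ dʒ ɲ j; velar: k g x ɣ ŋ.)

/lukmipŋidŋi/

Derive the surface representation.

/m/ after /k/ (velar) → [ŋ]
/ŋ/ after /p/ (labial) → [m]
/ŋ/ after /d/ (alveolar) → [n]

[lukŋipmidni]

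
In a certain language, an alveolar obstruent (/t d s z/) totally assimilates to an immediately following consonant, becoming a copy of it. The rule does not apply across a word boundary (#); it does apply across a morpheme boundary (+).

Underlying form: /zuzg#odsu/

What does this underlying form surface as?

/z/ before /g/ → [g] (total assimilation)
/d/ before /s/ → [s] (total assimilation)

[zugg#ossu]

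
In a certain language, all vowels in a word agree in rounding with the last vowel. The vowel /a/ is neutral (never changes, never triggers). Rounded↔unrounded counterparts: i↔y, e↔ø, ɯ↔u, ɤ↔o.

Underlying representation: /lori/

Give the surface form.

/o/ harmonizes with /i/ ([-round]) → [ɤ]

[lɤri]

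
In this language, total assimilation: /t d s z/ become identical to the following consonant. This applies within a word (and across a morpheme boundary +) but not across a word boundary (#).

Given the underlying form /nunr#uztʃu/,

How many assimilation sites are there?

1

/z/ before /tʃ/ → [tʃ] (total assimilation)
1 segment changes.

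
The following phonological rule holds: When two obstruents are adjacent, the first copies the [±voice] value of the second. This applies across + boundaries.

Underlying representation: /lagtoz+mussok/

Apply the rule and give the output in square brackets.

[laktoz+mussok]

/g/ before /t/ (voiceless) → [k]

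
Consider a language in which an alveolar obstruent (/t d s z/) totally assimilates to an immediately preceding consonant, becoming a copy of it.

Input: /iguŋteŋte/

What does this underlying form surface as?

/t/ after /ŋ/ → [ŋ] (total assimilation)
/t/ after /ŋ/ → [ŋ] (total assimilation)

[iguŋŋeŋŋe]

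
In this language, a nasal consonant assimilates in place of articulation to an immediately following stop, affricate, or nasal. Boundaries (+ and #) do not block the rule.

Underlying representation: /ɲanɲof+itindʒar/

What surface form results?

/n/ before /ɲ/ (palatal) → [ɲ]
/n/ before /dʒ/ (palatal) → [ɲ]

[ɲaɲɲof+itiɲdʒar]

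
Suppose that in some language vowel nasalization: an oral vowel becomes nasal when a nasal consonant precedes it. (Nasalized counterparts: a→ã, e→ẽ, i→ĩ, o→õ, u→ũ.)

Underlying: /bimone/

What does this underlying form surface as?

[bimõnẽ]

/o/ after nasal /m/ → [õ]
/e/ after nasal /n/ → [ẽ]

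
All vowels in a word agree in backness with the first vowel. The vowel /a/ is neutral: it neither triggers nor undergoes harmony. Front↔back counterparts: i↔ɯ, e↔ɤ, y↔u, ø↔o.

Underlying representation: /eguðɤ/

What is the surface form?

/u/ harmonizes with /e/ ([-back]) → [y]
/ɤ/ harmonizes with /e/ ([-back]) → [e]

[egyðe]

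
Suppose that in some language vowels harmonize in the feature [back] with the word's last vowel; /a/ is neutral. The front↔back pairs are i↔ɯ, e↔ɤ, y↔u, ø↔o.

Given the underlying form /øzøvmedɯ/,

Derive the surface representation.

/ø/ harmonizes with /ɯ/ ([+back]) → [o]
/ø/ harmonizes with /ɯ/ ([+back]) → [o]
/e/ harmonizes with /ɯ/ ([+back]) → [ɤ]

[ozovmɤdɯ]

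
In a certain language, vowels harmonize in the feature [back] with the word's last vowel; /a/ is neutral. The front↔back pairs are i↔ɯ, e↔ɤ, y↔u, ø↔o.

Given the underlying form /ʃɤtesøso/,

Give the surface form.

/e/ harmonizes with /o/ ([+back]) → [ɤ]
/ø/ harmonizes with /o/ ([+back]) → [o]

[ʃɤtɤsoso]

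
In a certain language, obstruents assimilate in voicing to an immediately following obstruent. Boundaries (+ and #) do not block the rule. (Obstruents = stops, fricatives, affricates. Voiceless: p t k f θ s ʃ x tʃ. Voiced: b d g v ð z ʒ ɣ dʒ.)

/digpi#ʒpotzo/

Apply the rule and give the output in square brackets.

[dikpi#ʃpodzo]

/g/ before /p/ (voiceless) → [k]
/ʒ/ before /p/ (voiceless) → [ʃ]
/t/ before /z/ (voiced) → [d]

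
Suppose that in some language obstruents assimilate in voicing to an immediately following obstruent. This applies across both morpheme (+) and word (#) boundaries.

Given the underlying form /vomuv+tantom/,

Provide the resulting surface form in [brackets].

[vomuf+tantom]

/v/ before /t/ (voiceless) → [f]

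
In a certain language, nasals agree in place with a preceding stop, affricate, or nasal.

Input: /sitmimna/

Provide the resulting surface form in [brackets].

[sitnimma]

/m/ after /t/ (alveolar) → [n]
/n/ after /m/ (labial) → [m]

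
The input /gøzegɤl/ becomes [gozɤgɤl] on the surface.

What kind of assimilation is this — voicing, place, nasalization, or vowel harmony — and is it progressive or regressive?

/ø/→[o] /e/→[ɤ].
Vowels agree with the last vowel, so the harmony is regressive.

vowel harmony, regressive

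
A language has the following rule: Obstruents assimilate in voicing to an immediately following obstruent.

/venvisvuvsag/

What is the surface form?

/s/ before /v/ (voiced) → [z]
/v/ before /s/ (voiceless) → [f]

[venvizvufsag]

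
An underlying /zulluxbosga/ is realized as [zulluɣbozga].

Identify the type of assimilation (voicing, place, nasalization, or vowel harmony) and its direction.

voicing assimilation, regressive

/x/→[ɣ] /s/→[z].
Each target copies a feature from the following segment, so the direction is regressive.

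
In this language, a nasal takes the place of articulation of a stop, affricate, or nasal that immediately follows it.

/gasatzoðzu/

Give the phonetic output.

no segment meets the rule's conditions; no change.

[gasatzoðzu]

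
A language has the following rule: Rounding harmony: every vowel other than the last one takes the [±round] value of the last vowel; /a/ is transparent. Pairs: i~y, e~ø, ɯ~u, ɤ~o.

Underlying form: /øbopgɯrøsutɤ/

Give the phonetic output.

/ø/ harmonizes with /ɤ/ ([-round]) → [e]
/o/ harmonizes with /ɤ/ ([-round]) → [ɤ]
/ø/ harmonizes with /ɤ/ ([-round]) → [e]
/u/ harmonizes with /ɤ/ ([-round]) → [ɯ]

[ebɤpgɯresɯtɤ]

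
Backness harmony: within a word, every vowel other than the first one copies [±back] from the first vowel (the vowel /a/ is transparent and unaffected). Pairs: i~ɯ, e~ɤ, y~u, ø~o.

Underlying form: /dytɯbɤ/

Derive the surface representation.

[dytibe]

/ɯ/ harmonizes with /y/ ([-back]) → [i]
/ɤ/ harmonizes with /y/ ([-back]) → [e]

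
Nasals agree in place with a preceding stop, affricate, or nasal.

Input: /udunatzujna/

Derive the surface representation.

no segment meets the rule's conditions; no change.

[udunatzujna]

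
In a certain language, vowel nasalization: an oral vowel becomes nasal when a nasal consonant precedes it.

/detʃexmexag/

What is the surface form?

/e/ after nasal /m/ → [ẽ]

[detʃexmẽxag]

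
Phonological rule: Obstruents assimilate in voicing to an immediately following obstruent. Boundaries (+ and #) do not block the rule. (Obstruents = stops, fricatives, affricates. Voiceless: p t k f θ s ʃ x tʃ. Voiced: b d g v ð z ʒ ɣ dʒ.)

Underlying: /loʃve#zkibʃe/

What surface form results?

/ʃ/ before /v/ (voiced) → [ʒ]
/z/ before /k/ (voiceless) → [s]
/b/ before /ʃ/ (voiceless) → [p]

[loʒve#skipʃe]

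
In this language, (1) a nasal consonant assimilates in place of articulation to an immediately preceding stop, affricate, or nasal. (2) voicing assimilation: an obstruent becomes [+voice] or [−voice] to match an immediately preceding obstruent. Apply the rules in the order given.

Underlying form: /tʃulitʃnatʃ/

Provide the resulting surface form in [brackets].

Rule 1: /n/ after /tʃ/ (palatal) → [ɲ]
After rule 1: tʃulitʃɲatʃ
Rule 2: no segment meets the rule's conditions; no change.

[tʃulitʃɲatʃ]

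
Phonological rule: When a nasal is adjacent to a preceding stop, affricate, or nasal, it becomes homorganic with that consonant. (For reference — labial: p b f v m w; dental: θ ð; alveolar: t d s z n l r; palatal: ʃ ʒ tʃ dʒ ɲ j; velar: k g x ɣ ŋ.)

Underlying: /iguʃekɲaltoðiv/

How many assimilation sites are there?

/ɲ/ after /k/ (velar) → [ŋ]
1 segment changes.

1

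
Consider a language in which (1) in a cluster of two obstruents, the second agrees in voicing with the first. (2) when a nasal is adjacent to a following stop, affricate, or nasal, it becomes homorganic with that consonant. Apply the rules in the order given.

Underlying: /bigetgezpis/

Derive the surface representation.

[bigetkezbis]

Rule 1: /g/ after /t/ (voiceless) → [k]
Rule 1: /p/ after /z/ (voiced) → [b]
After rule 1: bigetkezbis
Rule 2: no segment meets the rule's conditions; no change.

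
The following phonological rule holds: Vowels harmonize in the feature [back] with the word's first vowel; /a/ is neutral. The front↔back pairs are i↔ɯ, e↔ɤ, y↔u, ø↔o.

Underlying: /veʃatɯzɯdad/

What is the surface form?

[veʃatizidad]

/ɯ/ harmonizes with /e/ ([-back]) → [i]
/ɯ/ harmonizes with /e/ ([-back]) → [i]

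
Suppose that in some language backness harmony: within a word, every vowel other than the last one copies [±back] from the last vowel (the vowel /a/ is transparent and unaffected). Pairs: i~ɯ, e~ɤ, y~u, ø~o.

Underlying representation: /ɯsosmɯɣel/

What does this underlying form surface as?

[isøsmiɣel]

/ɯ/ harmonizes with /e/ ([-back]) → [i]
/o/ harmonizes with /e/ ([-back]) → [ø]
/ɯ/ harmonizes with /e/ ([-back]) → [i]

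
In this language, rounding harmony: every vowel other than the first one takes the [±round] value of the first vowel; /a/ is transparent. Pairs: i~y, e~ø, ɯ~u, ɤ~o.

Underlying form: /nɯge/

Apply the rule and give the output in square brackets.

[nɯge]

no segment meets the rule's conditions; no change.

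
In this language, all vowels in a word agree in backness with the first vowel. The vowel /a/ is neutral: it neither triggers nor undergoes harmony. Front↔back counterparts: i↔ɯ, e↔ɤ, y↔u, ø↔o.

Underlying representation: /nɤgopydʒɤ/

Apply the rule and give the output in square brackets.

/y/ harmonizes with /ɤ/ ([+back]) → [u]

[nɤgopudʒɤ]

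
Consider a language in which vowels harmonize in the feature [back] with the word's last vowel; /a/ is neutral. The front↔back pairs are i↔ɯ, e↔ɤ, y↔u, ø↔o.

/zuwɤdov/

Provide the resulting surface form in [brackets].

no segment meets the rule's conditions; no change.

[zuwɤdov]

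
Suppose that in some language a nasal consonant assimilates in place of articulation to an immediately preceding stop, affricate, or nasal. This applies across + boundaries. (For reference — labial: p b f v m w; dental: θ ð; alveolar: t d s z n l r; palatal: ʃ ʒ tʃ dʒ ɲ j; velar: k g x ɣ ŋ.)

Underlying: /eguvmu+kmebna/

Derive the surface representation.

/m/ after /k/ (velar) → [ŋ]
/n/ after /b/ (labial) → [m]

[eguvmu+kŋebma]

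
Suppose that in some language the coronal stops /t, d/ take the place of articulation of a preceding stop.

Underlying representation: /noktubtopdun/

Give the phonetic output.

/t/ after /k/ (velar) → [k]
/t/ after /b/ (labial) → [p]
/d/ after /p/ (labial) → [b]

[nokkubpopbun]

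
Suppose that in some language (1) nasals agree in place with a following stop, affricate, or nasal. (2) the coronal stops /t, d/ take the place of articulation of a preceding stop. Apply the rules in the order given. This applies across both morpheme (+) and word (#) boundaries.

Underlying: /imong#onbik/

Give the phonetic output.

Rule 1: /n/ before /g/ (velar) → [ŋ]
Rule 1: /n/ before /b/ (labial) → [m]
After rule 1: imoŋg#ombik
Rule 2: no segment meets the rule's conditions; no change.

[imoŋg#ombik]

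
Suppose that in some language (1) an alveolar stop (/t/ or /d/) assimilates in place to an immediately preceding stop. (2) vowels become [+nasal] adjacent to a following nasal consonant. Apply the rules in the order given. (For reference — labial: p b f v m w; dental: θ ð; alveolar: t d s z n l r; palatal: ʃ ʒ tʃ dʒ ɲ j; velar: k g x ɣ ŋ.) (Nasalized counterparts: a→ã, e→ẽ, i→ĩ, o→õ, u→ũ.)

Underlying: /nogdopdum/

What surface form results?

Rule 1: /d/ after /g/ (velar) → [g]
Rule 1: /d/ after /p/ (labial) → [b]
After rule 1: noggopbum
Rule 2: /u/ before nasal /m/ → [ũ]

[noggopbũm]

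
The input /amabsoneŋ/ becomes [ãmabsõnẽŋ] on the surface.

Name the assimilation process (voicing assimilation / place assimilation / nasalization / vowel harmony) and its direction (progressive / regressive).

/a/→[ã] /o/→[õ] /e/→[ẽ].
Each target copies a feature from the following segment, so the direction is regressive.

nasalization, regressive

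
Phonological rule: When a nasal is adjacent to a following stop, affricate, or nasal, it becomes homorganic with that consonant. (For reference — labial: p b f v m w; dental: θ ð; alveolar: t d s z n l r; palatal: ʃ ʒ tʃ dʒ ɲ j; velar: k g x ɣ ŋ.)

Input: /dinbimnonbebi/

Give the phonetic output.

/n/ before /b/ (labial) → [m]
/m/ before /n/ (alveolar) → [n]
/n/ before /b/ (labial) → [m]

[dimbinnombebi]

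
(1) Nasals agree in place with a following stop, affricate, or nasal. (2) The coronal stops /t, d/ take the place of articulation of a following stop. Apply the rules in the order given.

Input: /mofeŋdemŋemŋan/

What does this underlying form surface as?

[mofendeŋŋeŋŋan]

Rule 1: /ŋ/ before /d/ (alveolar) → [n]
Rule 1: /m/ before /ŋ/ (velar) → [ŋ]
Rule 1: /m/ before /ŋ/ (velar) → [ŋ]
After rule 1: mofendeŋŋeŋŋan
Rule 2: no segment meets the rule's conditions; no change.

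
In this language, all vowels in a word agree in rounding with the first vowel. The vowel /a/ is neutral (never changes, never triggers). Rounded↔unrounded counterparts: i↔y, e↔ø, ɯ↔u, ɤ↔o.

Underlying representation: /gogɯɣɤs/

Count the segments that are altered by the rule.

2

/ɯ/ harmonizes with /o/ ([+round]) → [u]
/ɤ/ harmonizes with /o/ ([+round]) → [o]
2 segments change.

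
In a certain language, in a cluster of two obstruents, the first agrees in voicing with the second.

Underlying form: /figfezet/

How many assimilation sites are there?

1

/g/ before /f/ (voiceless) → [k]
1 segment changes.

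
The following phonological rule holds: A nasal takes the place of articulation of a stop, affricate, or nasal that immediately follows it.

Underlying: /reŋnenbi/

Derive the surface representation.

/ŋ/ before /n/ (alveolar) → [n]
/n/ before /b/ (labial) → [m]

[rennembi]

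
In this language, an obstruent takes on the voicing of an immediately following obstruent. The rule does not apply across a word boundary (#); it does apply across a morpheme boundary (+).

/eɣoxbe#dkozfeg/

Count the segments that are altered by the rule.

/x/ before /b/ (voiced) → [ɣ]
/d/ before /k/ (voiceless) → [t]
/z/ before /f/ (voiceless) → [s]
3 segments change.

3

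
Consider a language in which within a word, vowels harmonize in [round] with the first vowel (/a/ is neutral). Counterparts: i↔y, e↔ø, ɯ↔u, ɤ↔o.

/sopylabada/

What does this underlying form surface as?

[sopylabada]

no segment meets the rule's conditions; no change.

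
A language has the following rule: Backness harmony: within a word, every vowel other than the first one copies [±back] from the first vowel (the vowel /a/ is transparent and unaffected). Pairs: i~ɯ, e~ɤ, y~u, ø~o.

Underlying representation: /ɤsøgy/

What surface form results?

[ɤsogu]

/ø/ harmonizes with /ɤ/ ([+back]) → [o]
/y/ harmonizes with /ɤ/ ([+back]) → [u]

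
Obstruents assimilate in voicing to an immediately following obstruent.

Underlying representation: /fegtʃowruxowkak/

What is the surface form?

/g/ before /tʃ/ (voiceless) → [k]

[fektʃowruxowkak]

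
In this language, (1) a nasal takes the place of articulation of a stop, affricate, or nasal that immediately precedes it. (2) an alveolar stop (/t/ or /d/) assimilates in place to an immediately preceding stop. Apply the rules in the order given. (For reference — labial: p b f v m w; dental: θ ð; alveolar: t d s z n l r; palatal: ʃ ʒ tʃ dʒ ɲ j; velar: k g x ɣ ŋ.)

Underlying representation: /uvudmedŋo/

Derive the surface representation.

Rule 1: /m/ after /d/ (alveolar) → [n]
Rule 1: /ŋ/ after /d/ (alveolar) → [n]
After rule 1: uvudnedno
Rule 2: no segment meets the rule's conditions; no change.

[uvudnedno]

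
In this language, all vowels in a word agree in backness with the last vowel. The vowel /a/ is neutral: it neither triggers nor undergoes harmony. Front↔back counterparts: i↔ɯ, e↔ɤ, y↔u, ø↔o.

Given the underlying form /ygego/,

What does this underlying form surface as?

/y/ harmonizes with /o/ ([+back]) → [u]
/e/ harmonizes with /o/ ([+back]) → [ɤ]

[ugɤgo]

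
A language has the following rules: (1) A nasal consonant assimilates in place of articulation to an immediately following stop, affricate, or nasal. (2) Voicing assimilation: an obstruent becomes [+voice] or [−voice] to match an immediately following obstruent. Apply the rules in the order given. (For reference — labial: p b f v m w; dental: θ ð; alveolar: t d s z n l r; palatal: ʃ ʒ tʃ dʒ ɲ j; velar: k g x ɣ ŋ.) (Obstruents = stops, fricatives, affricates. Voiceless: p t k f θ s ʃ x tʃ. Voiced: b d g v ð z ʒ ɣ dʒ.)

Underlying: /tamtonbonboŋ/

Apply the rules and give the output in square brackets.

[tantombomboŋ]

Rule 1: /m/ before /t/ (alveolar) → [n]
Rule 1: /n/ before /b/ (labial) → [m]
Rule 1: /n/ before /b/ (labial) → [m]
After rule 1: tantombomboŋ
Rule 2: no segment meets the rule's conditions; no change.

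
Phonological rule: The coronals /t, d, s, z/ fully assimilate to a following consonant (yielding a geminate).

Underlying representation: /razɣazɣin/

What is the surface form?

/z/ before /ɣ/ → [ɣ] (total assimilation)
/z/ before /ɣ/ → [ɣ] (total assimilation)

[raɣɣaɣɣin]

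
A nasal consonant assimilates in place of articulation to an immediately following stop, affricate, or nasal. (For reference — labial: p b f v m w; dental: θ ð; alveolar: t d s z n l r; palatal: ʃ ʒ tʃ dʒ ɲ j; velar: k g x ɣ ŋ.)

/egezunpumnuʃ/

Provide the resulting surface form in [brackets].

[egezumpunnuʃ]

/n/ before /p/ (labial) → [m]
/m/ before /n/ (alveolar) → [n]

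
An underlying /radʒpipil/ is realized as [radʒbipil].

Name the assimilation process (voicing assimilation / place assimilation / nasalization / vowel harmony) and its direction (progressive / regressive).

/p/→[b].
Each target copies a feature from the preceding segment, so the direction is progressive.

voicing assimilation, progressive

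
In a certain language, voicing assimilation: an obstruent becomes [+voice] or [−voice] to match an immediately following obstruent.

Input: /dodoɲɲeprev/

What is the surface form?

no segment meets the rule's conditions; no change.

[dodoɲɲeprev]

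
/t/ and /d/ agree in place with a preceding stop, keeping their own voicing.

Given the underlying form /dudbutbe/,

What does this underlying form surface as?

no segment meets the rule's conditions; no change.

[dudbutbe]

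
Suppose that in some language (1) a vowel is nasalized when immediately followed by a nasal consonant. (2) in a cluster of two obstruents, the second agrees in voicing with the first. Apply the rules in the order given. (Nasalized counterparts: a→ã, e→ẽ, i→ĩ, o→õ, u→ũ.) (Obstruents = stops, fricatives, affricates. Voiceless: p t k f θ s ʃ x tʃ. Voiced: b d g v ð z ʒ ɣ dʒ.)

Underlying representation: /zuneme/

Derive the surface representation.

[zũnẽme]

Rule 1: /u/ before nasal /n/ → [ũ]
Rule 1: /e/ before nasal /m/ → [ẽ]
After rule 1: zũnẽme
Rule 2: no segment meets the rule's conditions; no change.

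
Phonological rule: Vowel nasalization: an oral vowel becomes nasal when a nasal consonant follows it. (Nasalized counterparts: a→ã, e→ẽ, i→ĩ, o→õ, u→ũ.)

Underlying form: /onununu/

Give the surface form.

/o/ before nasal /n/ → [õ]
/u/ before nasal /n/ → [ũ]
/u/ before nasal /n/ → [ũ]

[õnũnũnu]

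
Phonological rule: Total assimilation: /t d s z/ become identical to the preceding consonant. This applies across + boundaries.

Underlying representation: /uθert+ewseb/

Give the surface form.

/t/ after /r/ → [r] (total assimilation)
/s/ after /w/ → [w] (total assimilation)

[uθerr+ewweb]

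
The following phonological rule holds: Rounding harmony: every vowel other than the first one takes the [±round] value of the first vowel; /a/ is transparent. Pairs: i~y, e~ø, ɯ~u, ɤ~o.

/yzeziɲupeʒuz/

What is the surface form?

[yzøzyɲupøʒuz]

/e/ harmonizes with /y/ ([+round]) → [ø]
/i/ harmonizes with /y/ ([+round]) → [y]
/e/ harmonizes with /y/ ([+round]) → [ø]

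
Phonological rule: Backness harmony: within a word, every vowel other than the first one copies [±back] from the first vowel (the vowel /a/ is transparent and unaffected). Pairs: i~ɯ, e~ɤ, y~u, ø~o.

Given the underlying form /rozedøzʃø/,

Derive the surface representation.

/e/ harmonizes with /o/ ([+back]) → [ɤ]
/ø/ harmonizes with /o/ ([+back]) → [o]
/ø/ harmonizes with /o/ ([+back]) → [o]

[rozɤdozʃo]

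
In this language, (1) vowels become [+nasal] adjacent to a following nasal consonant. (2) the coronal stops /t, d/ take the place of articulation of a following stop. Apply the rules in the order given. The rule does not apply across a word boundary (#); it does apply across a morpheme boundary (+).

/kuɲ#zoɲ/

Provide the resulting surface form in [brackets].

[kũɲ#zõɲ]

Rule 1: /u/ before nasal /ɲ/ → [ũ]
Rule 1: /o/ before nasal /ɲ/ → [õ]
After rule 1: kũɲ#zõɲ
Rule 2: no segment meets the rule's conditions; no change.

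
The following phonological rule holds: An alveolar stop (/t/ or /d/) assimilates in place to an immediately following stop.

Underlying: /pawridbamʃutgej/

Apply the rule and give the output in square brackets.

[pawribbamʃukgej]

/d/ before /b/ (labial) → [b]
/t/ before /g/ (velar) → [k]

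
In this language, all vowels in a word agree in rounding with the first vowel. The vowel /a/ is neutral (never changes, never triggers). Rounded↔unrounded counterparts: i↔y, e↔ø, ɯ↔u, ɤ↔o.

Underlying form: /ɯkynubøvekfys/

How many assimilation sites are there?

/y/ harmonizes with /ɯ/ ([-round]) → [i]
/u/ harmonizes with /ɯ/ ([-round]) → [ɯ]
/ø/ harmonizes with /ɯ/ ([-round]) → [e]
/y/ harmonizes with /ɯ/ ([-round]) → [i]
4 segments change.

4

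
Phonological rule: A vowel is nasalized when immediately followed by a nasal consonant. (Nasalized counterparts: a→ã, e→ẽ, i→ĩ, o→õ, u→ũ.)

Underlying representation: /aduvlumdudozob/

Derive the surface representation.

/u/ before nasal /m/ → [ũ]

[aduvlũmdudozob]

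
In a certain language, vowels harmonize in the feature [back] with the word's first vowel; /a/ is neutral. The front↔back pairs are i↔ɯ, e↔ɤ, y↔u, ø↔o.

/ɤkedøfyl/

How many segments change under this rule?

3

/e/ harmonizes with /ɤ/ ([+back]) → [ɤ]
/ø/ harmonizes with /ɤ/ ([+back]) → [o]
/y/ harmonizes with /ɤ/ ([+back]) → [u]
3 segments change.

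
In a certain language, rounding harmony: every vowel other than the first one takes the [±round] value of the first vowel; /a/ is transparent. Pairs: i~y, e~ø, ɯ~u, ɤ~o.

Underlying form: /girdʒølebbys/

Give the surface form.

[girdʒelebbis]

/ø/ harmonizes with /i/ ([-round]) → [e]
/y/ harmonizes with /i/ ([-round]) → [i]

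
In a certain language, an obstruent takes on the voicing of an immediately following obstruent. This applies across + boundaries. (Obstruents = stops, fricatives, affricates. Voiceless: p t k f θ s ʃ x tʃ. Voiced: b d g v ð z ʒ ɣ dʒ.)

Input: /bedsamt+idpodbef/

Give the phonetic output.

[betsamt+itpodbef]

/d/ before /s/ (voiceless) → [t]
/d/ before /p/ (voiceless) → [t]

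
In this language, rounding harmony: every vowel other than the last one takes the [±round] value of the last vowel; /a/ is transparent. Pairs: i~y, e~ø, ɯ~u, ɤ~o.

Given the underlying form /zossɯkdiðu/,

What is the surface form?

[zossukdyðu]

/ɯ/ harmonizes with /u/ ([+round]) → [u]
/i/ harmonizes with /u/ ([+round]) → [y]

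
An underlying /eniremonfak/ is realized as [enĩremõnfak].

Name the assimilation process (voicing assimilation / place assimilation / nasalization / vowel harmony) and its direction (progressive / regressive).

nasalization, progressive

/i/→[ĩ] /o/→[õ].
Each target copies a feature from the preceding segment, so the direction is progressive.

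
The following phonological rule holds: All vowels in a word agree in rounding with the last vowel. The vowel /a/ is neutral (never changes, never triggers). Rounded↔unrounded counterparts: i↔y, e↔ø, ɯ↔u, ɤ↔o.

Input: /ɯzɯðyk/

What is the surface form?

[uzuðyk]

/ɯ/ harmonizes with /y/ ([+round]) → [u]
/ɯ/ harmonizes with /y/ ([+round]) → [u]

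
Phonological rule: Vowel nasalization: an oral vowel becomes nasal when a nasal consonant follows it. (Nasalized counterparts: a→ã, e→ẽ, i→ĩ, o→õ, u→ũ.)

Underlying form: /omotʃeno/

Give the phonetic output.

/o/ before nasal /m/ → [õ]
/e/ before nasal /n/ → [ẽ]

[õmotʃẽno]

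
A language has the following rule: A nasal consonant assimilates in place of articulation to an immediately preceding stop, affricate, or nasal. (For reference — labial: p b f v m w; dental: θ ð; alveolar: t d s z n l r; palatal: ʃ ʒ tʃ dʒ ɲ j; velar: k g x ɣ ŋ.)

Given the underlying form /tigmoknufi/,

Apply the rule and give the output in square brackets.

[tigŋokŋufi]

/m/ after /g/ (velar) → [ŋ]
/n/ after /k/ (velar) → [ŋ]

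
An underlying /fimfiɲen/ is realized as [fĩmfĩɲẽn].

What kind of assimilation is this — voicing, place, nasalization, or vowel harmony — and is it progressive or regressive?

/i/→[ĩ] /i/→[ĩ] /e/→[ẽ].
Each target copies a feature from the following segment, so the direction is regressive.

nasalization, regressive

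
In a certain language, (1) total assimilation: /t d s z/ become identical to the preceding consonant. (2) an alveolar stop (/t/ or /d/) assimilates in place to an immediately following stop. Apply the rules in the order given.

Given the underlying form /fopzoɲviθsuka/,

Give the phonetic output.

Rule 1: /z/ after /p/ → [p] (total assimilation)
Rule 1: /s/ after /θ/ → [θ] (total assimilation)
After rule 1: foppoɲviθθuka
Rule 2: no segment meets the rule's conditions; no change.

[foppoɲviθθuka]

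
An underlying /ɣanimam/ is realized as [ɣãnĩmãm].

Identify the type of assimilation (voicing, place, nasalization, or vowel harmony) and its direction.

nasalization, regressive

/a/→[ã] /i/→[ĩ] /a/→[ã].
Each target copies a feature from the following segment, so the direction is regressive.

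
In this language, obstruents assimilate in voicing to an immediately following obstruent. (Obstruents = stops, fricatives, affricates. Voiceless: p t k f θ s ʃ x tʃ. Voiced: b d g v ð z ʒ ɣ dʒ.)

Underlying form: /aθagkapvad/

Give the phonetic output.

[aθakkabvad]

/g/ before /k/ (voiceless) → [k]
/p/ before /v/ (voiced) → [b]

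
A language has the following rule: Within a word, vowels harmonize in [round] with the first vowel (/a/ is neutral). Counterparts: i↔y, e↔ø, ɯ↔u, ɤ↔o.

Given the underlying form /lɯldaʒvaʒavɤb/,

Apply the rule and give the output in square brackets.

no segment meets the rule's conditions; no change.

[lɯldaʒvaʒavɤb]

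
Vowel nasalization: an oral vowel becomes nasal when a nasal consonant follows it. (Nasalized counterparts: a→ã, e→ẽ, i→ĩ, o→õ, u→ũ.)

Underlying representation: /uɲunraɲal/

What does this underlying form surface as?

/u/ before nasal /ɲ/ → [ũ]
/u/ before nasal /n/ → [ũ]
/a/ before nasal /ɲ/ → [ã]

[ũɲũnrãɲal]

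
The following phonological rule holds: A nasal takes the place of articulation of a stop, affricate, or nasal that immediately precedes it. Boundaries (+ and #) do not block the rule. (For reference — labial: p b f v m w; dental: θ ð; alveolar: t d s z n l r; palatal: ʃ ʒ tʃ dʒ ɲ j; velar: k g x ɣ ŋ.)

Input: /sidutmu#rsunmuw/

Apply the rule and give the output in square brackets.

/m/ after /t/ (alveolar) → [n]
/m/ after /n/ (alveolar) → [n]

[sidutnu#rsunnuw]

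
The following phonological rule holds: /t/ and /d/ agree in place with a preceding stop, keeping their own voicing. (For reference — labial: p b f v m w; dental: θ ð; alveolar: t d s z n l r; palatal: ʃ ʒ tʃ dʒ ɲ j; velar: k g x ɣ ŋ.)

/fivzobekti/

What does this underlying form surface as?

[fivzobekki]

/t/ after /k/ (velar) → [k]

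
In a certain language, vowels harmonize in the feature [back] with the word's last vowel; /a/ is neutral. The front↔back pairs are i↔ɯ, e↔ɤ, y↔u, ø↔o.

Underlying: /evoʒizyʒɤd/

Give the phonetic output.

/e/ harmonizes with /ɤ/ ([+back]) → [ɤ]
/i/ harmonizes with /ɤ/ ([+back]) → [ɯ]
/y/ harmonizes with /ɤ/ ([+back]) → [u]

[ɤvoʒɯzuʒɤd]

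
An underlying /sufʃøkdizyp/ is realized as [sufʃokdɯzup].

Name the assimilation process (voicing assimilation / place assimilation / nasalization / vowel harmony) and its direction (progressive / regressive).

/ø/→[o] /i/→[ɯ] /y/→[u].
Vowels agree with the first vowel, so the harmony is progressive.

vowel harmony, progressive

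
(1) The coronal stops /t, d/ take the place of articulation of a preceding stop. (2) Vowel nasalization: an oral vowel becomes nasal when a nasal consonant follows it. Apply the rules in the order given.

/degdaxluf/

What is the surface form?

Rule 1: /d/ after /g/ (velar) → [g]
After rule 1: deggaxluf
Rule 2: no segment meets the rule's conditions; no change.

[deggaxluf]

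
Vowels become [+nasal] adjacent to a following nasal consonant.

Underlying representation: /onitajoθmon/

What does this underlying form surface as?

[õnitajoθmõn]

/o/ before nasal /n/ → [õ]
/o/ before nasal /n/ → [õ]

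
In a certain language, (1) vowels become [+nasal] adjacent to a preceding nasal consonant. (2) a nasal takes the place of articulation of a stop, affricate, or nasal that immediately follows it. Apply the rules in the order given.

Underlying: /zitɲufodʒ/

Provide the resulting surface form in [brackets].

Rule 1: /u/ after nasal /ɲ/ → [ũ]
After rule 1: zitɲũfodʒ
Rule 2: no segment meets the rule's conditions; no change.

[zitɲũfodʒ]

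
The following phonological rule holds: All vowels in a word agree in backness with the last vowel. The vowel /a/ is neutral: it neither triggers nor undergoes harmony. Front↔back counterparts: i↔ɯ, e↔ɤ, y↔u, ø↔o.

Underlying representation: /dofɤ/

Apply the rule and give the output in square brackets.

[dofɤ]

no segment meets the rule's conditions; no change.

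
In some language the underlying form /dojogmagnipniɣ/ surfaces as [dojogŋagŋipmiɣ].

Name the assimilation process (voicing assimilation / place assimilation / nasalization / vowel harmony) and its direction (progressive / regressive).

place assimilation, progressive

/m/→[ŋ] /n/→[ŋ] /n/→[m].
Each target copies a feature from the preceding segment, so the direction is progressive.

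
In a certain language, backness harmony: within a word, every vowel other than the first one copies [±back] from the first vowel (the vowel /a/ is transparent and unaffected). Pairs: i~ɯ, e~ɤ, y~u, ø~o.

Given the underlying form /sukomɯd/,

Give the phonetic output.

no segment meets the rule's conditions; no change.

[sukomɯd]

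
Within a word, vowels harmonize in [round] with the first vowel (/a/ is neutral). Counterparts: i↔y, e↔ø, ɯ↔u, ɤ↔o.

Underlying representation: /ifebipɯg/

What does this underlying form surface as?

[ifebipɯg]

no segment meets the rule's conditions; no change.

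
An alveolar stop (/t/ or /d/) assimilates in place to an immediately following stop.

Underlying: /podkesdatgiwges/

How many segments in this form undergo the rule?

/d/ before /k/ (velar) → [g]
/t/ before /g/ (velar) → [k]
2 segments change.

2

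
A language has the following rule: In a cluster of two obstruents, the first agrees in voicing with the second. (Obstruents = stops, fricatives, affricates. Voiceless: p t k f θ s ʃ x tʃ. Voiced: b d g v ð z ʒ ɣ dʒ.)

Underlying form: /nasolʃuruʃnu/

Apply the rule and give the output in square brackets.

[nasolʃuruʃnu]

no segment meets the rule's conditions; no change.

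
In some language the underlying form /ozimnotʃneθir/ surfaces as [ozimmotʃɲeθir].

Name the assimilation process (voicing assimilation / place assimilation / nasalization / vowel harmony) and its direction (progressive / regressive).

/n/→[m] /n/→[ɲ].
Each target copies a feature from the preceding segment, so the direction is progressive.

place assimilation, progressive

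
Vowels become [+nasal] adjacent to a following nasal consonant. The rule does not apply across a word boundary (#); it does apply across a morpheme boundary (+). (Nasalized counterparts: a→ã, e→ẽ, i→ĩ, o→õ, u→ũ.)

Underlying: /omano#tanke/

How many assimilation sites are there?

/o/ before nasal /m/ → [õ]
/a/ before nasal /n/ → [ã]
/a/ before nasal /n/ → [ã]
3 segments change.

3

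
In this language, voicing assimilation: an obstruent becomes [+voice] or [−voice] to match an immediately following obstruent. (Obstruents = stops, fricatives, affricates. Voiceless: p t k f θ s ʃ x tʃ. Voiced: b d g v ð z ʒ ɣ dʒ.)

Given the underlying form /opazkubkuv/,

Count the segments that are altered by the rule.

/z/ before /k/ (voiceless) → [s]
/b/ before /k/ (voiceless) → [p]
2 segments change.

2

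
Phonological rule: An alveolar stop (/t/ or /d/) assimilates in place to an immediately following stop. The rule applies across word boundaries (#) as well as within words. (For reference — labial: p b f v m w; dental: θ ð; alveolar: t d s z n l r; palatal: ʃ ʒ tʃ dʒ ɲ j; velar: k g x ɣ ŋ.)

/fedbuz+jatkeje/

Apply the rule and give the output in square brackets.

/d/ before /b/ (labial) → [b]
/t/ before /k/ (velar) → [k]

[febbuz+jakkeje]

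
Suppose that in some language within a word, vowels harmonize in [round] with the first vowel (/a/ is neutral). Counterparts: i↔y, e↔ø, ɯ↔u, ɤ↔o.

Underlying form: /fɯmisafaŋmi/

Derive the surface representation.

[fɯmisafaŋmi]

no segment meets the rule's conditions; no change.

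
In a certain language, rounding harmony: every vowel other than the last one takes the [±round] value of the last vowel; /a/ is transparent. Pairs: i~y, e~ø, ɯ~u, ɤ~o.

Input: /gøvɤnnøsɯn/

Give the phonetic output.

[gevɤnnesɯn]

/ø/ harmonizes with /ɯ/ ([-round]) → [e]
/ø/ harmonizes with /ɯ/ ([-round]) → [e]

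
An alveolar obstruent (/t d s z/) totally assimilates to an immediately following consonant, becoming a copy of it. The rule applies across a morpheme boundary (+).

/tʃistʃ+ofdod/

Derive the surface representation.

[tʃitʃtʃ+ofdod]

/s/ before /tʃ/ → [tʃ] (total assimilation)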